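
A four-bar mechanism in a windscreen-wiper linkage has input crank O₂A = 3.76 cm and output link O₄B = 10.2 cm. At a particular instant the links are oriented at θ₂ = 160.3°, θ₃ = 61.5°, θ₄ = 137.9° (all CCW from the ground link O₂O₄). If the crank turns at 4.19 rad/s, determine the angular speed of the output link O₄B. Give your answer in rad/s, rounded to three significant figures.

ω₂ = 4.19 rad/s
Differentiating the loop-closure r₂e^{iθ₂}+r₃e^{iθ₃}=r₁+r₄e^{iθ₄} gives r₂ω₂e^{iθ₂}+r₃ω₃e^{iθ₃}=r₄ω₄e^{iθ₄}.
Eliminating the other unknown: ω₄ = r₂ω₂ sin(θ₂−θ₃) / [r₄ sin(θ₄−θ₃)].
Numerator sine = +0.98823; denominator sine = +0.97196.
Result = 0.0376·4.19·(+0.98823) / (0.102·(+0.97196)) = +1.5704 rad/s; magnitude 1.5704 rad/s.

1.57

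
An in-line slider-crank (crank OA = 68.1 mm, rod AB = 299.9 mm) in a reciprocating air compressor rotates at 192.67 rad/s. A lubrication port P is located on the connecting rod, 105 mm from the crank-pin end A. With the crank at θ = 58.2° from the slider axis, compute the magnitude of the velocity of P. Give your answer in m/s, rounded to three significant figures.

12.5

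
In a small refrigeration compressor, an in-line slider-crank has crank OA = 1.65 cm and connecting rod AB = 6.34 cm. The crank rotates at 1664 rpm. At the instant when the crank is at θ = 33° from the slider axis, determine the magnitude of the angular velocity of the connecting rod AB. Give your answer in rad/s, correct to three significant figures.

ω = 174.3 rad/s (converted from 1664 rpm).
The rod makes angle φ with the slider axis where L sinφ = r sinθ; differentiating, L cosφ·φ̇ = r ω cosθ.
L cosφ = √(L² − r² sin²θ) = 0.06276 m.
|ω_rod| = r ω |cosθ| / √(L² − r² sin²θ) = 0.0165·174.3·0.83867/0.06276 = 38.422 rad/s.

38.4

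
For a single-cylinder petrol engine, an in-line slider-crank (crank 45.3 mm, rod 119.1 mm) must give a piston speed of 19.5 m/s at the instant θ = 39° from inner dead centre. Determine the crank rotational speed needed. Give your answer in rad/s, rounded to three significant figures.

For an in-line slider-crank, |v_piston| = rω|sinθ|·[1 + r cosθ/√(L² − r² sin²θ)].
With r = 0.0453 m, L = 0.1191 m, θ = 39°: the bracketed kinematic factor |dx/dθ| = 0.037187 m.
ω = v/|dx/dθ| = 19.5/0.037187 = 524.37 rad/s.

524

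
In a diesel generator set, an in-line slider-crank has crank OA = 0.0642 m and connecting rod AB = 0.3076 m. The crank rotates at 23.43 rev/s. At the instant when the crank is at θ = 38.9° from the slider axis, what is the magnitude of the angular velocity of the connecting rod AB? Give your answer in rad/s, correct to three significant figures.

24.1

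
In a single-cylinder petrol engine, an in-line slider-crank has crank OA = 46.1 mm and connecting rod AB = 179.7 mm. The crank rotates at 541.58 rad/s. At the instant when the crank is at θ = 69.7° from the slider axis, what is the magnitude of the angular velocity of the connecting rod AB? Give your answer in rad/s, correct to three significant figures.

49.7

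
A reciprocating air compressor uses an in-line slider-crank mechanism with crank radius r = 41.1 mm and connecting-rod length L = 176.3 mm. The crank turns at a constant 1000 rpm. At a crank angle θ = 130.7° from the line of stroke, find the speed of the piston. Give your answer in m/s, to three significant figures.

2.76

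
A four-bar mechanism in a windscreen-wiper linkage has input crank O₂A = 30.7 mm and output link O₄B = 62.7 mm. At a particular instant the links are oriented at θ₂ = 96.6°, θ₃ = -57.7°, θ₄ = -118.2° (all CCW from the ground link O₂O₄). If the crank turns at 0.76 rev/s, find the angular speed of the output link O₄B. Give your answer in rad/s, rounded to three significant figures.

ω₂ = 4.775 rad/s (from 0.76 rev/s).
Differentiating the loop-closure r₂e^{iθ₂}+r₃e^{iθ₃}=r₁+r₄e^{iθ₄} gives r₂ω₂e^{iθ₂}+r₃ω₃e^{iθ₃}=r₄ω₄e^{iθ₄}.
Eliminating the other unknown: ω₄ = r₂ω₂ sin(θ₂−θ₃) / [r₄ sin(θ₄−θ₃)].
Numerator sine = +0.43366; denominator sine = -0.87036.
Result = 0.0307·4.775·(+0.43366) / (0.0627·(-0.87036)) = -1.165 rad/s; magnitude 1.165 rad/s.

1.16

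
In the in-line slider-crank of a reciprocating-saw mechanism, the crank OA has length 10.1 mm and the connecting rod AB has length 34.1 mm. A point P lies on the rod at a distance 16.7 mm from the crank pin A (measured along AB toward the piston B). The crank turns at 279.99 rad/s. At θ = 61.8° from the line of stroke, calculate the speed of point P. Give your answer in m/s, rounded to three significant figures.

2.75

ω = 280 rad/s.  Crank-pin speed |V_A| = rω = 2.8279 m/s, perpendicular to OA.
Rod angle: sinφ = −(r/L) sinθ ⇒ φ = -15.131°; ω_rod = −rω cosθ/√(L²−r²sin²θ) = -40.596 rad/s.
V_P = V_A + ω_rod × AP, with AP = 0.0167 m along the rod.
Components: V_Px = −rω sinθ − a·ω_rod·sinφ = -2.6692 m/s;  V_Py = rω cosθ + a·ω_rod·cosφ = +0.68188 m/s.
|V_P| = √(V_Px² + V_Py²) = 2.7549 m/s.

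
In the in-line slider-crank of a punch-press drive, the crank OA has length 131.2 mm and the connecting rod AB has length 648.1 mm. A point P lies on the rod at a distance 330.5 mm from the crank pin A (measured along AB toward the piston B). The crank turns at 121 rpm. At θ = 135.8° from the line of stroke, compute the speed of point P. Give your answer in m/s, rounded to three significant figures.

ω = 12.67 rad/s.  Crank-pin speed |V_A| = rω = 1.6624 m/s, perpendicular to OA.
Rod angle: sinφ = −(r/L) sinθ ⇒ φ = -8.113°; ω_rod = −rω cosθ/√(L²−r²sin²θ) = +1.8575 rad/s.
V_P = V_A + ω_rod × AP, with AP = 0.3305 m along the rod.
Components: V_Px = −rω sinθ − a·ω_rod·sinφ = -1.0724 m/s;  V_Py = rω cosθ + a·ω_rod·cosφ = -0.58405 m/s.
|V_P| = √(V_Px² + V_Py²) = 1.2211 m/s.

1.22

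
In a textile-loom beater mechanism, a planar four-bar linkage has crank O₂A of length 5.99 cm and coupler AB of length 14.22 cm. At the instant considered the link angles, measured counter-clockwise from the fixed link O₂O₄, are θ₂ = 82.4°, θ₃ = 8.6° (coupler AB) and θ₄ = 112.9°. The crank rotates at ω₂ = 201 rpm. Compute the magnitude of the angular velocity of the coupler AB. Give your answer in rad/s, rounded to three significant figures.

ω₂ = 21.05 rad/s (from 201 rpm).
Differentiating the loop-closure r₂e^{iθ₂}+r₃e^{iθ₃}=r₁+r₄e^{iθ₄} gives r₂ω₂e^{iθ₂}+r₃ω₃e^{iθ₃}=r₄ω₄e^{iθ₄}.
Eliminating the other unknown: ω₃ = r₂ω₂ sin(θ₄−θ₂) / [r₃ sin(θ₃−θ₄)].
Numerator sine = +0.50754; denominator sine = -0.96902.
Result = 0.0599·21.05·(+0.50754) / (0.1422·(-0.96902)) = -4.644 rad/s; magnitude 4.644 rad/s.

4.64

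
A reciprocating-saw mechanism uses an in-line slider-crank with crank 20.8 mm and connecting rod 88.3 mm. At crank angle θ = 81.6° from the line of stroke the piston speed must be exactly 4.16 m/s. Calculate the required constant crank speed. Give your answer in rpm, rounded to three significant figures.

1860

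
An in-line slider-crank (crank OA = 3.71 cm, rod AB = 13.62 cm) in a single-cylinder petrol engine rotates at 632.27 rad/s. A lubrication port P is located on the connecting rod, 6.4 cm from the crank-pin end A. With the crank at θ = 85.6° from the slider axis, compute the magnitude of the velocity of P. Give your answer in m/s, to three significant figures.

ω = 632.3 rad/s.  Crank-pin speed |V_A| = rω = 23.457 m/s, perpendicular to OA.
Rod angle: sinφ = −(r/L) sinθ ⇒ φ = -15.759°; ω_rod = −rω cosθ/√(L²−r²sin²θ) = -13.729 rad/s.
V_P = V_A + ω_rod × AP, with AP = 0.064 m along the rod.
Components: V_Px = −rω sinθ − a·ω_rod·sinφ = -23.627 m/s;  V_Py = rω cosθ + a·ω_rod·cosφ = +0.95398 m/s.
|V_P| = √(V_Px² + V_Py²) = 23.646 m/s.

23.6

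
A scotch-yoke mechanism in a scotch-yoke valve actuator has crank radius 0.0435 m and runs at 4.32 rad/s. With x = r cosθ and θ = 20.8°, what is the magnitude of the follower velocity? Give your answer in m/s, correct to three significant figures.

0.0667

ω = 4.32 rad/s
x = r cosθ ⇒ ẋ = −rω sinθ.
|v| = rω|sinθ| = 0.0435·4.32·|sin 20.8°| = 0.066732 m/s.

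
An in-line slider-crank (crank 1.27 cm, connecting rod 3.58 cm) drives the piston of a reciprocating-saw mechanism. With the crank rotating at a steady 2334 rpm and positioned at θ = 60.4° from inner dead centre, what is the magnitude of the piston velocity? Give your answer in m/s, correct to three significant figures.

ω = 2π·2334/60 = 244.4 rad/s
For an in-line slider-crank, x = r cosθ + √(L² − r² sin²θ), so v = −rω sinθ·[1 + r cosθ/√(L² − r² sin²θ)].
With r = 0.0127 m, L = 0.0358 m, θ = 60.4°: √(L² − r² sin²θ) = 0.034054 m.
v = −0.0127·244.4·0.86949·[1 + 0.0127·0.49394/0.034054] = -3.1962 m/s.
|v| = 3.1962 m/s.

3.20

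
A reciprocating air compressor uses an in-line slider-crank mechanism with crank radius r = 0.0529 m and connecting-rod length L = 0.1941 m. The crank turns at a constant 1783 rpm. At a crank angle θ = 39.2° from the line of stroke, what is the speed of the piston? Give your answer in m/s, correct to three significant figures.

ω = 2π·1783/60 = 186.7 rad/s
For an in-line slider-crank, x = r cosθ + √(L² − r² sin²θ), so v = −rω sinθ·[1 + r cosθ/√(L² − r² sin²θ)].
With r = 0.0529 m, L = 0.1941 m, θ = 39.2°: √(L² − r² sin²θ) = 0.1912 m.
v = −0.0529·186.7·0.63203·[1 + 0.0529·0.77494/0.1912] = -7.5812 m/s.
|v| = 7.5812 m/s.

7.58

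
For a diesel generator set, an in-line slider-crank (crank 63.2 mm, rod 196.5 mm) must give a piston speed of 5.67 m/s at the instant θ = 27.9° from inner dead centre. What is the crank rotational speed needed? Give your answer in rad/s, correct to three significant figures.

149

For an in-line slider-crank, |v_piston| = rω|sinθ|·[1 + r cosθ/√(L² − r² sin²θ)].
With r = 0.0632 m, L = 0.1965 m, θ = 27.9°: the bracketed kinematic factor |dx/dθ| = 0.038076 m.
ω = v/|dx/dθ| = 5.67/0.038076 = 148.91 rad/s.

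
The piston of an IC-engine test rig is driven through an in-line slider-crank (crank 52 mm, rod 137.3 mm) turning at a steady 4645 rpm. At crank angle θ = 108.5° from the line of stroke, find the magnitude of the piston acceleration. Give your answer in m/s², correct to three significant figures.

7820

ω = 2π·4645/60 = 486.4 rad/s
x(θ) = r cosθ + √(L² − r² sin²θ); with ω constant, a = ω²·d²x/dθ².
d²x/dθ² = −r cosθ − r²(cos2θ)/√u − r⁴ sin²2θ/(4u^{3/2}),  u = L² − r² sin²θ = 0.0164195 m².
Substituting r = 0.052 m, L = 0.1373 m, θ = 108.5°: d²x/dθ² = +0.033038 m.
a = ω²·d²x/dθ² = (486.4)²·(+0.033038) = +7817.1 m/s²;  |a| = 7817.1 m/s².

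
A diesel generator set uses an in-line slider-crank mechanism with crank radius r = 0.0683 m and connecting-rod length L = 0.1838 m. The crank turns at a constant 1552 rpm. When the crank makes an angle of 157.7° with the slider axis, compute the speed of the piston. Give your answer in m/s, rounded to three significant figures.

2.75

ω = 2π·1552/60 = 162.5 rad/s
For an in-line slider-crank, x = r cosθ + √(L² − r² sin²θ), so v = −rω sinθ·[1 + r cosθ/√(L² − r² sin²θ)].
With r = 0.0683 m, L = 0.1838 m, θ = 157.7°: √(L² − r² sin²θ) = 0.18196 m.
v = −0.0683·162.5·0.37946·[1 + 0.0683·-0.92521/0.18196] = -2.7494 m/s.
|v| = 2.7494 m/s.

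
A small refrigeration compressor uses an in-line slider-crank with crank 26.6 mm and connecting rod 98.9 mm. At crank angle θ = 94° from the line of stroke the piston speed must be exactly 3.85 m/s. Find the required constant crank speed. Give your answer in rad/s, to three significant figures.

148

For an in-line slider-crank, |v_piston| = rω|sinθ|·[1 + r cosθ/√(L² − r² sin²θ)].
With r = 0.0266 m, L = 0.0989 m, θ = 94°: the bracketed kinematic factor |dx/dθ| = 0.026018 m.
ω = v/|dx/dθ| = 3.85/0.026018 = 147.97 rad/s.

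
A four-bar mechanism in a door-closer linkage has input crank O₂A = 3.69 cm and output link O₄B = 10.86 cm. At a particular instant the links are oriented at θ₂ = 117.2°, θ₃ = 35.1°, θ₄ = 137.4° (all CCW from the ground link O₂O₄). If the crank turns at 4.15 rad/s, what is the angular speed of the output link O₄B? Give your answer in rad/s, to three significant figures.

1.43

ω₂ = 4.15 rad/s
Differentiating the loop-closure r₂e^{iθ₂}+r₃e^{iθ₃}=r₁+r₄e^{iθ₄} gives r₂ω₂e^{iθ₂}+r₃ω₃e^{iθ₃}=r₄ω₄e^{iθ₄}.
Eliminating the other unknown: ω₄ = r₂ω₂ sin(θ₂−θ₃) / [r₄ sin(θ₄−θ₃)].
Numerator sine = +0.99051; denominator sine = +0.97705.
Result = 0.0369·4.15·(+0.99051) / (0.1086·(+0.97705)) = +1.4295 rad/s; magnitude 1.4295 rad/s.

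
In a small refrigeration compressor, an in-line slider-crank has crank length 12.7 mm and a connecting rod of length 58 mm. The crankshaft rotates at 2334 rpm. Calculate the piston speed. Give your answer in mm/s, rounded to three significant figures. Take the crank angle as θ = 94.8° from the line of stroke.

3040

ω = 2π·2334/60 = 244.4 rad/s
For an in-line slider-crank, x = r cosθ + √(L² − r² sin²θ), so v = −rω sinθ·[1 + r cosθ/√(L² − r² sin²θ)].
With r = 0.0127 m, L = 0.058 m, θ = 94.8°: √(L² − r² sin²θ) = 0.056602 m.
v = −0.0127·244.4·0.99649·[1 + 0.0127·-0.08368/0.056602] = -3.0351 m/s.
|v| = 3.0351 m/s = 3035.1 mm/s.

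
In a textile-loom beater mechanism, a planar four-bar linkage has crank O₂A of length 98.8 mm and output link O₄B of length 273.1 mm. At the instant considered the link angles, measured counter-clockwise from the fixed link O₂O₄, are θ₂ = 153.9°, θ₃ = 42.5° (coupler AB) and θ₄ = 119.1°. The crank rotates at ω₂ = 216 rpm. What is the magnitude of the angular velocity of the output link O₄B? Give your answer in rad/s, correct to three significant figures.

7.83

ω₂ = 22.62 rad/s (from 216 rpm).
Differentiating the loop-closure r₂e^{iθ₂}+r₃e^{iθ₃}=r₁+r₄e^{iθ₄} gives r₂ω₂e^{iθ₂}+r₃ω₃e^{iθ₃}=r₄ω₄e^{iθ₄}.
Eliminating the other unknown: ω₄ = r₂ω₂ sin(θ₂−θ₃) / [r₄ sin(θ₄−θ₃)].
Numerator sine = +0.93106; denominator sine = +0.97278.
Result = 0.0988·22.62·(+0.93106) / (0.2731·(+0.97278)) = +7.8321 rad/s; magnitude 7.8321 rad/s.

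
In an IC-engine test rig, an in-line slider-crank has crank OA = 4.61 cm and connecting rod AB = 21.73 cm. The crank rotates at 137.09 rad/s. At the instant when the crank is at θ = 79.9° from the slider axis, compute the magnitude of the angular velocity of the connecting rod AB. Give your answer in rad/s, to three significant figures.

ω = 137.1 rad/s
The rod makes angle φ with the slider axis where L sinφ = r sinθ; differentiating, L cosφ·φ̇ = r ω cosθ.
L cosφ = √(L² − r² sin²θ) = 0.21251 m.
|ω_rod| = r ω |cosθ| / √(L² − r² sin²θ) = 0.0461·137.1·0.17537/0.21251 = 5.2153 rad/s.

5.22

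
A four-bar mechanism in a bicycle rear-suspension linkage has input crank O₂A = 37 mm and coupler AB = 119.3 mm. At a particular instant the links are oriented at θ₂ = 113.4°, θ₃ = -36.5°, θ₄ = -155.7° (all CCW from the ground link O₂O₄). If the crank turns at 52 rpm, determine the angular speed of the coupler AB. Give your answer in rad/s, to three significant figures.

ω₂ = 5.445 rad/s (from 52 rpm).
Differentiating the loop-closure r₂e^{iθ₂}+r₃e^{iθ₃}=r₁+r₄e^{iθ₄} gives r₂ω₂e^{iθ₂}+r₃ω₃e^{iθ₃}=r₄ω₄e^{iθ₄}.
Eliminating the other unknown: ω₃ = r₂ω₂ sin(θ₄−θ₂) / [r₃ sin(θ₃−θ₄)].
Numerator sine = +0.99988; denominator sine = +0.87292.
Result = 0.037·5.445·(+0.99988) / (0.1193·(+0.87292)) = +1.9345 rad/s; magnitude 1.9345 rad/s.

1.93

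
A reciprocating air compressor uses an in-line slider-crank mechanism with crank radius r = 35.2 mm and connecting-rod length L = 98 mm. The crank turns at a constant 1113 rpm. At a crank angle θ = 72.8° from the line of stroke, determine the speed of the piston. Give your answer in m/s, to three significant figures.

4.36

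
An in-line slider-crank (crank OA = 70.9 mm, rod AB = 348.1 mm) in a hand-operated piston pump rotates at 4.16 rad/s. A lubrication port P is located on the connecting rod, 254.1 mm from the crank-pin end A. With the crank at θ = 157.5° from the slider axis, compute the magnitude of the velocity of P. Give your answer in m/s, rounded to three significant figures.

ω = 4.16 rad/s.  Crank-pin speed |V_A| = rω = 0.29494 m/s, perpendicular to OA.
Rod angle: sinφ = −(r/L) sinθ ⇒ φ = -4.470°; ω_rod = −rω cosθ/√(L²−r²sin²θ) = +0.78519 rad/s.
V_P = V_A + ω_rod × AP, with AP = 0.2541 m along the rod.
Components: V_Px = −rω sinθ − a·ω_rod·sinφ = -0.097319 m/s;  V_Py = rω cosθ + a·ω_rod·cosφ = -0.073583 m/s.
|V_P| = √(V_Px² + V_Py²) = 0.12201 m/s.

0.122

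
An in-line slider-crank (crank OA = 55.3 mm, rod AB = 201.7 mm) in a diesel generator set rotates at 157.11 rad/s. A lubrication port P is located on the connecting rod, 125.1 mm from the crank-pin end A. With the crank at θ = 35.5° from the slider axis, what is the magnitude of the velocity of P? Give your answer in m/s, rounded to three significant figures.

ω = 157.1 rad/s.  Crank-pin speed |V_A| = rω = 8.6882 m/s, perpendicular to OA.
Rod angle: sinφ = −(r/L) sinθ ⇒ φ = -9.161°; ω_rod = −rω cosθ/√(L²−r²sin²θ) = -35.521 rad/s.
V_P = V_A + ω_rod × AP, with AP = 0.1251 m along the rod.
Components: V_Px = −rω sinθ − a·ω_rod·sinφ = -5.7527 m/s;  V_Py = rω cosθ + a·ω_rod·cosφ = +2.6862 m/s.
|V_P| = √(V_Px² + V_Py²) = 6.349 m/s.

6.35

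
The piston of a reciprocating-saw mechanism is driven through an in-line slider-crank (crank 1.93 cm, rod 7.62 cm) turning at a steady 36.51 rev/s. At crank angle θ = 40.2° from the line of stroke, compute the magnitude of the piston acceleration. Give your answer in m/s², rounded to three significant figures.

823

ω = 2π·36.5 = 229.4 rad/s
x(θ) = r cosθ + √(L² − r² sin²θ); with ω constant, a = ω²·d²x/dθ².
d²x/dθ² = −r cosθ − r²(cos2θ)/√u − r⁴ sin²2θ/(4u^{3/2}),  u = L² − r² sin²θ = 0.00565125 m².
Substituting r = 0.0193 m, L = 0.0762 m, θ = 40.2°: d²x/dθ² = -0.015647 m.
a = ω²·d²x/dθ² = (229.4)²·(-0.015647) = -823.41 m/s²;  |a| = 823.41 m/s².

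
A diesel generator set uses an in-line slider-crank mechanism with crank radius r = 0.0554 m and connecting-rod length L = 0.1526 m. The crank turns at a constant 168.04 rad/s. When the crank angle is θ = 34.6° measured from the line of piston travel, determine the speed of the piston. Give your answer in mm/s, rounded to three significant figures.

ω = 168 rad/s
For an in-line slider-crank, x = r cosθ + √(L² − r² sin²θ), so v = −rω sinθ·[1 + r cosθ/√(L² − r² sin²θ)].
With r = 0.0554 m, L = 0.1526 m, θ = 34.6°: √(L² − r² sin²θ) = 0.14932 m.
v = −0.0554·168·0.56784·[1 + 0.0554·0.82314/0.14932] = -6.9007 m/s.
|v| = 6.9007 m/s = 6900.7 mm/s.

6900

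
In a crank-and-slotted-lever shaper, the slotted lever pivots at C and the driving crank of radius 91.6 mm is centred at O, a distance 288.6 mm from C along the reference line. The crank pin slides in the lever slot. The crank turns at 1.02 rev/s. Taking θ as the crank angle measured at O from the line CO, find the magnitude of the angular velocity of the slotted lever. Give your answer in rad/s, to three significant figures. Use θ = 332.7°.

ω = 6.409 rad/s (from 1.02 rev/s).
Crank pin A relative to C: A = (d + r cosθ, r sinθ); lever angle φ = atan2(r sinθ, d + r cosθ).
Differentiating tanφ: φ̇ = rω(d cosθ + r)/(d² + r² + 2dr cosθ).
d² + r² + 2dr cosθ = |CA|² = 0.138663 m²;  d cosθ + r = +0.34805 m.
|ω_lever| = |0.0916·6.409·+0.34805| / 0.138663 = 1.4735 rad/s.

1.47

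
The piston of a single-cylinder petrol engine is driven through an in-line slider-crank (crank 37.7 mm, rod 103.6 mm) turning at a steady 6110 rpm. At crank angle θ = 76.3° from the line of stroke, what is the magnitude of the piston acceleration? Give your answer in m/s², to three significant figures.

1630

ω = 2π·6110/60 = 639.8 rad/s
x(θ) = r cosθ + √(L² − r² sin²θ); with ω constant, a = ω²·d²x/dθ².
d²x/dθ² = −r cosθ − r²(cos2θ)/√u − r⁴ sin²2θ/(4u^{3/2}),  u = L² − r² sin²θ = 0.00939139 m².
Substituting r = 0.0377 m, L = 0.1036 m, θ = 76.3°: d²x/dθ² = +0.0039746 m.
a = ω²·d²x/dθ² = (639.8)²·(+0.0039746) = +1627.2 m/s²;  |a| = 1627.2 m/s².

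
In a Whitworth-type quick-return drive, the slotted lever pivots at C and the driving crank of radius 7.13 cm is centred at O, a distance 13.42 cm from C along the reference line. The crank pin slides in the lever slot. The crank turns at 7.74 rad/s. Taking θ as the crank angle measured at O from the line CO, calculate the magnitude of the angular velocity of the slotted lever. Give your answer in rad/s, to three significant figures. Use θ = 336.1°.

ω = 7.74 rad/s
Crank pin A relative to C: A = (d + r cosθ, r sinθ); lever angle φ = atan2(r sinθ, d + r cosθ).
Differentiating tanφ: φ̇ = rω(d cosθ + r)/(d² + r² + 2dr cosθ).
d² + r² + 2dr cosθ = |CA|² = 0.0405893 m²;  d cosθ + r = +0.19399 m.
|ω_lever| = |0.0713·7.74·+0.19399| / 0.0405893 = 2.6376 rad/s.

2.64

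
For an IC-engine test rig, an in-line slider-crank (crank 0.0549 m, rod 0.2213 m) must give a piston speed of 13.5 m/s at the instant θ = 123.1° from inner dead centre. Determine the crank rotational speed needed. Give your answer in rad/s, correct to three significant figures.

For an in-line slider-crank, |v_piston| = rω|sinθ|·[1 + r cosθ/√(L² − r² sin²θ)].
With r = 0.0549 m, L = 0.2213 m, θ = 123.1°: the bracketed kinematic factor |dx/dθ| = 0.039621 m.
ω = v/|dx/dθ| = 13.5/0.039621 = 340.73 rad/s.

341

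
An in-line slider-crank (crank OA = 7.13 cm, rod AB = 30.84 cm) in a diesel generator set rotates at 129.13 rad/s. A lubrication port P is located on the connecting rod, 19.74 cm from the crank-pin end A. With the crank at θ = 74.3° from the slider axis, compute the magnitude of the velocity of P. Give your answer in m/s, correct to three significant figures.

ω = 129.1 rad/s.  Crank-pin speed |V_A| = rω = 9.207 m/s, perpendicular to OA.
Rod angle: sinφ = −(r/L) sinθ ⇒ φ = -12.860°; ω_rod = −rω cosθ/√(L²−r²sin²θ) = -8.2863 rad/s.
V_P = V_A + ω_rod × AP, with AP = 0.1974 m along the rod.
Components: V_Px = −rω sinθ − a·ω_rod·sinφ = -9.2275 m/s;  V_Py = rω cosθ + a·ω_rod·cosφ = +0.89671 m/s.
|V_P| = √(V_Px² + V_Py²) = 9.271 m/s.

9.27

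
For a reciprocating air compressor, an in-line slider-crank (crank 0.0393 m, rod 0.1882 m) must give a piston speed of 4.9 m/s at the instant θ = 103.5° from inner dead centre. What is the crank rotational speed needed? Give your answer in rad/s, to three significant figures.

For an in-line slider-crank, |v_piston| = rω|sinθ|·[1 + r cosθ/√(L² − r² sin²θ)].
With r = 0.0393 m, L = 0.1882 m, θ = 103.5°: the bracketed kinematic factor |dx/dθ| = 0.036312 m.
ω = v/|dx/dθ| = 4.9/0.036312 = 134.94 rad/s.

135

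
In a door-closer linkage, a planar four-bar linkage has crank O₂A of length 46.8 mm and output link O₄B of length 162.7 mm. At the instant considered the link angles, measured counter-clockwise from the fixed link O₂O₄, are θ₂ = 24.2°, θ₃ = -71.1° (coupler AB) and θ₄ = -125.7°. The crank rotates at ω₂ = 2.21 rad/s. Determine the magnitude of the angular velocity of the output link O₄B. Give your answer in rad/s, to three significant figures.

ω₂ = 2.21 rad/s
Differentiating the loop-closure r₂e^{iθ₂}+r₃e^{iθ₃}=r₁+r₄e^{iθ₄} gives r₂ω₂e^{iθ₂}+r₃ω₃e^{iθ₃}=r₄ω₄e^{iθ₄}.
Eliminating the other unknown: ω₄ = r₂ω₂ sin(θ₂−θ₃) / [r₄ sin(θ₄−θ₃)].
Numerator sine = +0.99572; denominator sine = -0.81513.
Result = 0.0468·2.21·(+0.99572) / (0.1627·(-0.81513)) = -0.77654 rad/s; magnitude 0.77654 rad/s.

0.777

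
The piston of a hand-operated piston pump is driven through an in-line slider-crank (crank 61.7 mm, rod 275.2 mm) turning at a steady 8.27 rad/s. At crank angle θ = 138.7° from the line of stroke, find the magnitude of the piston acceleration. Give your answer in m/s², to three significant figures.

ω = 8.27 rad/s
x(θ) = r cosθ + √(L² − r² sin²θ); with ω constant, a = ω²·d²x/dθ².
d²x/dθ² = −r cosθ − r²(cos2θ)/√u − r⁴ sin²2θ/(4u^{3/2}),  u = L² − r² sin²θ = 0.0740768 m².
Substituting r = 0.0617 m, L = 0.2752 m, θ = 138.7°: d²x/dθ² = +0.044375 m.
a = ω²·d²x/dθ² = (8.27)²·(+0.044375) = +3.0349 m/s²;  |a| = 3.0349 m/s².

3.03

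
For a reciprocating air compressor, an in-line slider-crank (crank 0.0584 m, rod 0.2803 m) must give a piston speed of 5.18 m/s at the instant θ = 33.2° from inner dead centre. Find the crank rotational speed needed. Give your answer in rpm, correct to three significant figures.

For an in-line slider-crank, |v_piston| = rω|sinθ|·[1 + r cosθ/√(L² − r² sin²θ)].
With r = 0.0584 m, L = 0.2803 m, θ = 33.2°: the bracketed kinematic factor |dx/dθ| = 0.037589 m.
ω = v/|dx/dθ| = 5.18/0.037589 = 137.81 rad/s.
N = 60ω/(2π) = 1315.9 rpm.

1320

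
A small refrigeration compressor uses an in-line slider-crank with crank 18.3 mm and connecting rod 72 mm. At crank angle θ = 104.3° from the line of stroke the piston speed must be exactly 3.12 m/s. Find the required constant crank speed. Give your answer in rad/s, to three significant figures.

For an in-line slider-crank, |v_piston| = rω|sinθ|·[1 + r cosθ/√(L² − r² sin²θ)].
With r = 0.0183 m, L = 0.072 m, θ = 104.3°: the bracketed kinematic factor |dx/dθ| = 0.016584 m.
ω = v/|dx/dθ| = 3.12/0.016584 = 188.13 rad/s.

188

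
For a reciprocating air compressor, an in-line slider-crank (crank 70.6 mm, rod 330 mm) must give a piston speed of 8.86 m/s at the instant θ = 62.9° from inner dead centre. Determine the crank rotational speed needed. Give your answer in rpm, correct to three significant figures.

For an in-line slider-crank, |v_piston| = rω|sinθ|·[1 + r cosθ/√(L² − r² sin²θ)].
With r = 0.0706 m, L = 0.33 m, θ = 62.9°: the bracketed kinematic factor |dx/dθ| = 0.069088 m.
ω = v/|dx/dθ| = 8.86/0.069088 = 128.24 rad/s.
N = 60ω/(2π) = 1224.6 rpm.

1220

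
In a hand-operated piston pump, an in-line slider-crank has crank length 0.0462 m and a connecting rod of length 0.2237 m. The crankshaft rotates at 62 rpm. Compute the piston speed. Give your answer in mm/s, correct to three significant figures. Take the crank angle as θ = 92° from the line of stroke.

298

ω = 2π·62/60 = 6.493 rad/s
For an in-line slider-crank, x = r cosθ + √(L² − r² sin²θ), so v = −rω sinθ·[1 + r cosθ/√(L² − r² sin²θ)].
With r = 0.0462 m, L = 0.2237 m, θ = 92°: √(L² − r² sin²θ) = 0.21888 m.
v = −0.0462·6.493·0.99939·[1 + 0.0462·-0.03490/0.21888] = -0.29757 m/s.
|v| = 0.29757 m/s = 297.57 mm/s.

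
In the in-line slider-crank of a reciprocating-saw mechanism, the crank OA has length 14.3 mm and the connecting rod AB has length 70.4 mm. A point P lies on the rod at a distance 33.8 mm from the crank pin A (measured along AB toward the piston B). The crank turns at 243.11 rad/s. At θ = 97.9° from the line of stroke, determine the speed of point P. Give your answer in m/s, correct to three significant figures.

ω = 243.1 rad/s.  Crank-pin speed |V_A| = rω = 3.4765 m/s, perpendicular to OA.
Rod angle: sinφ = −(r/L) sinθ ⇒ φ = -11.607°; ω_rod = −rω cosθ/√(L²−r²sin²θ) = +6.9289 rad/s.
V_P = V_A + ω_rod × AP, with AP = 0.0338 m along the rod.
Components: V_Px = −rω sinθ − a·ω_rod·sinφ = -3.3964 m/s;  V_Py = rω cosθ + a·ω_rod·cosφ = -0.24841 m/s.
|V_P| = √(V_Px² + V_Py²) = 3.4054 m/s.

3.41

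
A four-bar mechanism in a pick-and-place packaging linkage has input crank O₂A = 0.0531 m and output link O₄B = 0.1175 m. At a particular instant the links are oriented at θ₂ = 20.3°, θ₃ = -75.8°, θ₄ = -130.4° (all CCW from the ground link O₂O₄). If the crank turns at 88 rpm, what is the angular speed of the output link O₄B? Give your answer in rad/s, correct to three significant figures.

5.08

ω₂ = 9.215 rad/s (from 88 rpm).
Differentiating the loop-closure r₂e^{iθ₂}+r₃e^{iθ₃}=r₁+r₄e^{iθ₄} gives r₂ω₂e^{iθ₂}+r₃ω₃e^{iθ₃}=r₄ω₄e^{iθ₄}.
Eliminating the other unknown: ω₄ = r₂ω₂ sin(θ₂−θ₃) / [r₄ sin(θ₄−θ₃)].
Numerator sine = +0.99434; denominator sine = -0.81513.
Result = 0.0531·9.215·(+0.99434) / (0.1175·(-0.81513)) = -5.0801 rad/s; magnitude 5.0801 rad/s.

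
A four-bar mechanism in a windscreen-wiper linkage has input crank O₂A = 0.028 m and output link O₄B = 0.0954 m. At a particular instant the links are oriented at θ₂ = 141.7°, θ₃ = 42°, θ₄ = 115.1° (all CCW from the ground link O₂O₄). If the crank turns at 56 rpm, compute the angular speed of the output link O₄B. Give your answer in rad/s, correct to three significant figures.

1.77

ω₂ = 5.864 rad/s (from 56 rpm).
Differentiating the loop-closure r₂e^{iθ₂}+r₃e^{iθ₃}=r₁+r₄e^{iθ₄} gives r₂ω₂e^{iθ₂}+r₃ω₃e^{iθ₃}=r₄ω₄e^{iθ₄}.
Eliminating the other unknown: ω₄ = r₂ω₂ sin(θ₂−θ₃) / [r₄ sin(θ₄−θ₃)].
Numerator sine = +0.98570; denominator sine = +0.95681.
Result = 0.028·5.864·(+0.98570) / (0.0954·(+0.95681)) = +1.7731 rad/s; magnitude 1.7731 rad/s.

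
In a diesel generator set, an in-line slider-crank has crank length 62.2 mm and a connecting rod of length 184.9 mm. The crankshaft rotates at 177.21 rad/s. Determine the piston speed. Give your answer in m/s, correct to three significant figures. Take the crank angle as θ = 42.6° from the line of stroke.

9.36

ω = 177.2 rad/s
For an in-line slider-crank, x = r cosθ + √(L² − r² sin²θ), so v = −rω sinθ·[1 + r cosθ/√(L² − r² sin²θ)].
With r = 0.0622 m, L = 0.1849 m, θ = 42.6°: √(L² − r² sin²θ) = 0.18004 m.
v = −0.0622·177.2·0.67688·[1 + 0.0622·0.73610/0.18004] = -9.3581 m/s.
|v| = 9.3581 m/s.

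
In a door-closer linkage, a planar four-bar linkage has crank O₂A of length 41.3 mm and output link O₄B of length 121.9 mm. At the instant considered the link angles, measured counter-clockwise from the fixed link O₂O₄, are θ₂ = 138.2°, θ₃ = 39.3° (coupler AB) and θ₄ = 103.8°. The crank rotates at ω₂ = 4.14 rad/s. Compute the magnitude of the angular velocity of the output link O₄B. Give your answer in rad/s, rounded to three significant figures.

ω₂ = 4.14 rad/s
Differentiating the loop-closure r₂e^{iθ₂}+r₃e^{iθ₃}=r₁+r₄e^{iθ₄} gives r₂ω₂e^{iθ₂}+r₃ω₃e^{iθ₃}=r₄ω₄e^{iθ₄}.
Eliminating the other unknown: ω₄ = r₂ω₂ sin(θ₂−θ₃) / [r₄ sin(θ₄−θ₃)].
Numerator sine = +0.98796; denominator sine = +0.90259.
Result = 0.0413·4.14·(+0.98796) / (0.1219·(+0.90259)) = +1.5353 rad/s; magnitude 1.5353 rad/s.

1.54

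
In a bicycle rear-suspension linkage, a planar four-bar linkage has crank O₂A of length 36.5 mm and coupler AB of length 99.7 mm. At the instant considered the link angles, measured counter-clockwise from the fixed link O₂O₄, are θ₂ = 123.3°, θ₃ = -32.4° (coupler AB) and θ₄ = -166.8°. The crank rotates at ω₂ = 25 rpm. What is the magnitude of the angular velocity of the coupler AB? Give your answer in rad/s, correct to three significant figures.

1.26

ω₂ = 2.618 rad/s (from 25 rpm).
Differentiating the loop-closure r₂e^{iθ₂}+r₃e^{iθ₃}=r₁+r₄e^{iθ₄} gives r₂ω₂e^{iθ₂}+r₃ω₃e^{iθ₃}=r₄ω₄e^{iθ₄}.
Eliminating the other unknown: ω₃ = r₂ω₂ sin(θ₄−θ₂) / [r₃ sin(θ₃−θ₄)].
Numerator sine = +0.93909; denominator sine = +0.71447.
Result = 0.0365·2.618·(+0.93909) / (0.0997·(+0.71447)) = +1.2598 rad/s; magnitude 1.2598 rad/s.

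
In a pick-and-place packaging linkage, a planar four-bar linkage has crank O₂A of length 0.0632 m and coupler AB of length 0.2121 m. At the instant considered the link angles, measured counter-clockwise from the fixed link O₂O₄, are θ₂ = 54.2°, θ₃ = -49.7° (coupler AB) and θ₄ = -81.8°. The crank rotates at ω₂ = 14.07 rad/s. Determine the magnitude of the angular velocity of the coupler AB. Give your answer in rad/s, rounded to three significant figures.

5.48

ω₂ = 14.07 rad/s
Differentiating the loop-closure r₂e^{iθ₂}+r₃e^{iθ₃}=r₁+r₄e^{iθ₄} gives r₂ω₂e^{iθ₂}+r₃ω₃e^{iθ₃}=r₄ω₄e^{iθ₄}.
Eliminating the other unknown: ω₃ = r₂ω₂ sin(θ₄−θ₂) / [r₃ sin(θ₃−θ₄)].
Numerator sine = -0.69466; denominator sine = +0.53140.
Result = 0.0632·14.07·(-0.69466) / (0.2121·(+0.53140)) = -5.4805 rad/s; magnitude 5.4805 rad/s.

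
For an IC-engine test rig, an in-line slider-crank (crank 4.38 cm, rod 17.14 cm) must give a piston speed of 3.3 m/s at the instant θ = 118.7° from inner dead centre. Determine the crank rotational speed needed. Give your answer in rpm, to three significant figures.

938

For an in-line slider-crank, |v_piston| = rω|sinθ|·[1 + r cosθ/√(L² − r² sin²θ)].
With r = 0.0438 m, L = 0.1714 m, θ = 118.7°: the bracketed kinematic factor |dx/dθ| = 0.033581 m.
ω = v/|dx/dθ| = 3.3/0.033581 = 98.269 rad/s.
N = 60ω/(2π) = 938.4 rpm.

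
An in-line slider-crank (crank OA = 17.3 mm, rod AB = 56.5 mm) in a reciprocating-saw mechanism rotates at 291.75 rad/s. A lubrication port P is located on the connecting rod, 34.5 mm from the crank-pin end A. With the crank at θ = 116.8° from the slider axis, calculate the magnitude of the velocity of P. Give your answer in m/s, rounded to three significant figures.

4.20

ω = 291.8 rad/s.  Crank-pin speed |V_A| = rω = 5.0473 m/s, perpendicular to OA.
Rod angle: sinφ = −(r/L) sinθ ⇒ φ = -15.861°; ω_rod = −rω cosθ/√(L²−r²sin²θ) = +41.872 rad/s.
V_P = V_A + ω_rod × AP, with AP = 0.0345 m along the rod.
Components: V_Px = −rω sinθ − a·ω_rod·sinφ = -4.1103 m/s;  V_Py = rω cosθ + a·ω_rod·cosφ = -0.88611 m/s.
|V_P| = √(V_Px² + V_Py²) = 4.2047 m/s.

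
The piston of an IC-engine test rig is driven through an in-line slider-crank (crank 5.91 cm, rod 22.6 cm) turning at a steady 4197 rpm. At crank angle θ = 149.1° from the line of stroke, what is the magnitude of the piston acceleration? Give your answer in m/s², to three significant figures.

8330

ω = 2π·4197/60 = 439.5 rad/s
x(θ) = r cosθ + √(L² − r² sin²θ); with ω constant, a = ω²·d²x/dθ².
d²x/dθ² = −r cosθ − r²(cos2θ)/√u − r⁴ sin²2θ/(4u^{3/2}),  u = L² − r² sin²θ = 0.0501549 m².
Substituting r = 0.0591 m, L = 0.226 m, θ = 149.1°: d²x/dθ² = +0.043131 m.
a = ω²·d²x/dθ² = (439.5)²·(+0.043131) = +8331.5 m/s²;  |a| = 8331.5 m/s².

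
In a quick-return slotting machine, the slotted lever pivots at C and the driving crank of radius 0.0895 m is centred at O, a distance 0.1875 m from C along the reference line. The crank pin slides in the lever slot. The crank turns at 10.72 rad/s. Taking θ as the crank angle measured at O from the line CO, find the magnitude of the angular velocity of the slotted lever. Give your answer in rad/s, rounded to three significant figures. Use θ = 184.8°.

ω = 10.72 rad/s
Crank pin A relative to C: A = (d + r cosθ, r sinθ); lever angle φ = atan2(r sinθ, d + r cosθ).
Differentiating tanφ: φ̇ = rω(d cosθ + r)/(d² + r² + 2dr cosθ).
d² + r² + 2dr cosθ = |CA|² = 0.00972171 m²;  d cosθ + r = -0.097342 m.
|ω_lever| = |0.0895·10.72·-0.097342| / 0.00972171 = 9.6068 rad/s.

9.61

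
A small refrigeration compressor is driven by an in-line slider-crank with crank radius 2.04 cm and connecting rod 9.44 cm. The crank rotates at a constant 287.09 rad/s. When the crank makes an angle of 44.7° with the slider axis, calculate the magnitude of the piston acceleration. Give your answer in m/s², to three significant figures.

1200

ω = 287.1 rad/s
x(θ) = r cosθ + √(L² − r² sin²θ); with ω constant, a = ω²·d²x/dθ².
d²x/dθ² = −r cosθ − r²(cos2θ)/√u − r⁴ sin²2θ/(4u^{3/2}),  u = L² − r² sin²θ = 0.00870546 m².
Substituting r = 0.0204 m, L = 0.0944 m, θ = 44.7°: d²x/dθ² = -0.0146 m.
a = ω²·d²x/dθ² = (287.1)²·(-0.0146) = -1203.4 m/s²;  |a| = 1203.4 m/s².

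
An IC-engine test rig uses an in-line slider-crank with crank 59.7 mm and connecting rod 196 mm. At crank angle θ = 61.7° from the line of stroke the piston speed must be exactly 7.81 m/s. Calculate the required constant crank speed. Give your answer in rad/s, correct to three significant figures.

129

For an in-line slider-crank, |v_piston| = rω|sinθ|·[1 + r cosθ/√(L² − r² sin²θ)].
With r = 0.0597 m, L = 0.196 m, θ = 61.7°: the bracketed kinematic factor |dx/dθ| = 0.060444 m.
ω = v/|dx/dθ| = 7.81/0.060444 = 129.21 rad/s.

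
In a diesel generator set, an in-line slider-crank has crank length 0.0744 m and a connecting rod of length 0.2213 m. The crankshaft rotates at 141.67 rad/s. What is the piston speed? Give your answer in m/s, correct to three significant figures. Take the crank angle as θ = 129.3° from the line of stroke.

ω = 141.7 rad/s
For an in-line slider-crank, x = r cosθ + √(L² − r² sin²θ), so v = −rω sinθ·[1 + r cosθ/√(L² − r² sin²θ)].
With r = 0.0744 m, L = 0.2213 m, θ = 129.3°: √(L² − r² sin²θ) = 0.21368 m.
v = −0.0744·141.7·0.77384·[1 + 0.0744·-0.63338/0.21368] = -6.3577 m/s.
|v| = 6.3577 m/s.

6.36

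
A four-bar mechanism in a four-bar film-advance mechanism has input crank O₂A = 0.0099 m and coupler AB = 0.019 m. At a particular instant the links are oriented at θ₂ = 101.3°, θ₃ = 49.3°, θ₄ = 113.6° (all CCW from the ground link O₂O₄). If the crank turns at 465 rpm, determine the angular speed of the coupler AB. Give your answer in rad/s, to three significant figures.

6.00

ω₂ = 48.69 rad/s (from 465 rpm).
Differentiating the loop-closure r₂e^{iθ₂}+r₃e^{iθ₃}=r₁+r₄e^{iθ₄} gives r₂ω₂e^{iθ₂}+r₃ω₃e^{iθ₃}=r₄ω₄e^{iθ₄}.
Eliminating the other unknown: ω₃ = r₂ω₂ sin(θ₄−θ₂) / [r₃ sin(θ₃−θ₄)].
Numerator sine = +0.21303; denominator sine = -0.90108.
Result = 0.0099·48.69·(+0.21303) / (0.019·(-0.90108)) = -5.9985 rad/s; magnitude 5.9985 rad/s.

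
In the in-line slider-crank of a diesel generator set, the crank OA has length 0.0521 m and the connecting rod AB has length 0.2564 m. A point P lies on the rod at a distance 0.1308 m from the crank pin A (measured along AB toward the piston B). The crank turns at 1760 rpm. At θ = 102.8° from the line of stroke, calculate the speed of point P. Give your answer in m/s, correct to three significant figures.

ω = 184.3 rad/s.  Crank-pin speed |V_A| = rω = 9.6024 m/s, perpendicular to OA.
Rod angle: sinφ = −(r/L) sinθ ⇒ φ = -11.429°; ω_rod = −rω cosθ/√(L²−r²sin²θ) = +8.465 rad/s.
V_P = V_A + ω_rod × AP, with AP = 0.1308 m along the rod.
Components: V_Px = −rω sinθ − a·ω_rod·sinφ = -9.1444 m/s;  V_Py = rω cosθ + a·ω_rod·cosφ = -1.0421 m/s.
|V_P| = √(V_Px² + V_Py²) = 9.2036 m/s.

9.20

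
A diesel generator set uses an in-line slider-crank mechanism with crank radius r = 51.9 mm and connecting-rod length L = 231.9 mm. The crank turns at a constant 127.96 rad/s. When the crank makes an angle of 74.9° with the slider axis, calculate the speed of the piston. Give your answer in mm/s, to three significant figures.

ω = 128 rad/s
For an in-line slider-crank, x = r cosθ + √(L² − r² sin²θ), so v = −rω sinθ·[1 + r cosθ/√(L² − r² sin²θ)].
With r = 0.0519 m, L = 0.2319 m, θ = 74.9°: √(L² − r² sin²θ) = 0.22642 m.
v = −0.0519·128·0.96547·[1 + 0.0519·0.26050/0.22642] = -6.7947 m/s.
|v| = 6.7947 m/s = 6794.7 mm/s.

6790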